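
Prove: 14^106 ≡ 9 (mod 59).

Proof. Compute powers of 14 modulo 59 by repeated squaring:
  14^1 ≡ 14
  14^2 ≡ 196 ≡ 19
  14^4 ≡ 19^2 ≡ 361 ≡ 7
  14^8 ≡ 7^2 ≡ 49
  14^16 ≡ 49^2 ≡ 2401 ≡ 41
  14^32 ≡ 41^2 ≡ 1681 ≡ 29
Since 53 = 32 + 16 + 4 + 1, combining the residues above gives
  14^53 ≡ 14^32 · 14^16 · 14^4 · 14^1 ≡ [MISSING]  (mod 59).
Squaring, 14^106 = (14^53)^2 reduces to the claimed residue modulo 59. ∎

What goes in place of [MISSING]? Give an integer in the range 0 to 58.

56

14^32 · 14^16 · 14^4 · 14^1 ≡ 29 · 41 · 7 · 14 = 116522.
116522 mod 59 = 56, so 14^53 ≡ 56 (mod 59).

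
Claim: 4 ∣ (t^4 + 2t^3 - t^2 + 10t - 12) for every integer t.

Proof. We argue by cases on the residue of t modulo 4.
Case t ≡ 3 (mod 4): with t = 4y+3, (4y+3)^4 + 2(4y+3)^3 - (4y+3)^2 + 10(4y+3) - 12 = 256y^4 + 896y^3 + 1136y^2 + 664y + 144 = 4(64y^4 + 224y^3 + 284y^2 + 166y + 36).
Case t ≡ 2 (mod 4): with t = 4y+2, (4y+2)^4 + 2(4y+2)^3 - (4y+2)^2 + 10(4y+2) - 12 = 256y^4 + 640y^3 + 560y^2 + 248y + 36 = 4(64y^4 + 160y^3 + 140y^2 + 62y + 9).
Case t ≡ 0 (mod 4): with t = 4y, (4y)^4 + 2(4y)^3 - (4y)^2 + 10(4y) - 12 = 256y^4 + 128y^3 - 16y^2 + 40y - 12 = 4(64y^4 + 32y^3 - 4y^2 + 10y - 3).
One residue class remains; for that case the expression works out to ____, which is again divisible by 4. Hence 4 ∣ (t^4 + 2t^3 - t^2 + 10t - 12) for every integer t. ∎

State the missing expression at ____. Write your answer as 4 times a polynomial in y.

4(64y^4 + 96y^3 + 44y^2 + 18y)

Only t ≡ 1 (mod 4) is unaccounted for. Put t = 4y+1:
(4y+1)^4 + 2(4y+1)^3 - (4y+1)^2 + 10(4y+1) - 12 expands to 256y^4 + 384y^3 + 176y^2 + 72y,
and factoring out 4 leaves 4(64y^4 + 96y^3 + 44y^2 + 18y).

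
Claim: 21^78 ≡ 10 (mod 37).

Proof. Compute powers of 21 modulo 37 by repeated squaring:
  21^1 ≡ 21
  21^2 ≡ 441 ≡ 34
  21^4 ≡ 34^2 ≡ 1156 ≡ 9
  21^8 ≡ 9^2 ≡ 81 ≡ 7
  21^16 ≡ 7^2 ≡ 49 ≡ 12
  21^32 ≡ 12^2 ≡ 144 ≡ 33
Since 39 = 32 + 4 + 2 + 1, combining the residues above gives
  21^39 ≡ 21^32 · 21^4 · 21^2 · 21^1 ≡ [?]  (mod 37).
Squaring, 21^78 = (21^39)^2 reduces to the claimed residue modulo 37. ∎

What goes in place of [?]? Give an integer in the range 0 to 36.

11

Multiply the listed residues: 33 · 9 · 34 · 21 = 297 → 10098 → 212058.
Reducing modulo 37: 212058 = 5731·37 + 11, so 21^39 ≡ 11.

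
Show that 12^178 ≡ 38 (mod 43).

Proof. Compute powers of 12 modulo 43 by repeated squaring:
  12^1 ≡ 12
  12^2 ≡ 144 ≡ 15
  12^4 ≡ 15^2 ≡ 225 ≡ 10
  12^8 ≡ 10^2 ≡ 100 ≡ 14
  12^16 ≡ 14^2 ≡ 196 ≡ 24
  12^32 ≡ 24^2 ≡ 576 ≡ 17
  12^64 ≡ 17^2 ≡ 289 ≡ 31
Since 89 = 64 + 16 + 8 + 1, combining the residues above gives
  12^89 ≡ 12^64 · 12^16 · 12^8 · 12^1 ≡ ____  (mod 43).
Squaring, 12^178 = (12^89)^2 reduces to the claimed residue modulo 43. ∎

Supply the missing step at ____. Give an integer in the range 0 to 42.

34

Multiply the listed residues: 31 · 24 · 14 · 12 = 744 → 10416 → 124992.
Reducing modulo 43: 124992 = 2906·43 + 34, so 12^89 ≡ 34.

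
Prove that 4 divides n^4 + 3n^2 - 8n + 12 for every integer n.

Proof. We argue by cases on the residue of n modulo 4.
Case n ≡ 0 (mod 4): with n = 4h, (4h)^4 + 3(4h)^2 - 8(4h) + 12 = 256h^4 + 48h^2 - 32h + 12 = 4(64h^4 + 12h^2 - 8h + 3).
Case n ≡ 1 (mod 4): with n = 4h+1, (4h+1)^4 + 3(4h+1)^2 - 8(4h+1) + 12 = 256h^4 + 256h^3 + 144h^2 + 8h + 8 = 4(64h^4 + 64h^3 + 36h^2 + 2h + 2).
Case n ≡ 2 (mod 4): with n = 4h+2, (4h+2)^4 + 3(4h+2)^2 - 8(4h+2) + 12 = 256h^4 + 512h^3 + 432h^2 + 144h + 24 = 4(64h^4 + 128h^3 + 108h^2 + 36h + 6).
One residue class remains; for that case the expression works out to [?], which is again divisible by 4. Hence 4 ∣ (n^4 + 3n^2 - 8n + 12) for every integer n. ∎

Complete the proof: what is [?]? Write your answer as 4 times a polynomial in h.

4(64h^4 + 192h^3 + 228h^2 + 118h + 24)

Only n ≡ 3 (mod 4) is unaccounted for. Put n = 4h+3:
(4h+3)^4 + 3(4h+3)^2 - 8(4h+3) + 12 expands to 256h^4 + 768h^3 + 912h^2 + 472h + 96,
and factoring out 4 leaves 4(64h^4 + 192h^3 + 228h^2 + 118h + 24).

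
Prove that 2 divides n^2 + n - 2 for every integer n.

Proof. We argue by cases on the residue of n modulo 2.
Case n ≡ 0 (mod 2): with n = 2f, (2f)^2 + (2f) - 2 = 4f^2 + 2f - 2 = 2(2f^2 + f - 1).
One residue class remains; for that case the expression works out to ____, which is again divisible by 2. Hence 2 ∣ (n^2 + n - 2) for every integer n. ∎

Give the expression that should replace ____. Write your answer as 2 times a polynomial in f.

2(2f^2 + 3f)

Only n ≡ 1 (mod 2) is unaccounted for. Put n = 2f+1:
(2f+1)^2 + (2f+1) - 2 expands to 4f^2 + 6f,
and factoring out 2 leaves 2(2f^2 + 3f).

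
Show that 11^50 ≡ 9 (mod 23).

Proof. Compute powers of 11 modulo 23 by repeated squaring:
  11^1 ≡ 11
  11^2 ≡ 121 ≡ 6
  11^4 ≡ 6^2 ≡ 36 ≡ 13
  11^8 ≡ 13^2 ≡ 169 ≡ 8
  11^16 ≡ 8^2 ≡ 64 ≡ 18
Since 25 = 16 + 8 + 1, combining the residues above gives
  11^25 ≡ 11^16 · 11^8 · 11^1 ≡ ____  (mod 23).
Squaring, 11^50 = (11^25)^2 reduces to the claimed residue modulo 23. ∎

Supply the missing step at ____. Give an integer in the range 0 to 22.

Multiply the listed residues: 18 · 8 · 11 = 144 → 1584.
Reducing modulo 23: 1584 = 68·23 + 20, so 11^25 ≡ 20.

20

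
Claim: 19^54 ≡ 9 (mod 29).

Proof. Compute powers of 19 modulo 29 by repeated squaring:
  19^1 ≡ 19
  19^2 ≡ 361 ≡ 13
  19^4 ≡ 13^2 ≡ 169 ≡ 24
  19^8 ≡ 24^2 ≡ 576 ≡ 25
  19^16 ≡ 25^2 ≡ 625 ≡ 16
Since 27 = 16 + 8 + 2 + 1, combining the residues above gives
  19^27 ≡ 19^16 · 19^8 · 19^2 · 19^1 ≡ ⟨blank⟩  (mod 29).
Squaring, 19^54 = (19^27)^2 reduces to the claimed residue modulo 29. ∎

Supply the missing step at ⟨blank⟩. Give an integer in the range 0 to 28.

Multiply the listed residues: 16 · 25 · 13 · 19 = 400 → 5200 → 98800.
Reducing modulo 29: 98800 = 3406·29 + 26, so 19^27 ≡ 26.

26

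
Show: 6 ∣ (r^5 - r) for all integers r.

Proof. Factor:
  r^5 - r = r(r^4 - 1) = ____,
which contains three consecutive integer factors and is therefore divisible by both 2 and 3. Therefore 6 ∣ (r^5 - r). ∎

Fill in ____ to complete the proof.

(r - 1)r(r + 1)(r^2 + 1)

r^4 - 1 = (r^2 - 1)(r^2 + 1), and r^2 - 1 = (r-1)(r+1).
So r(r^4 - 1) = (r - 1)r(r + 1)(r^2 + 1).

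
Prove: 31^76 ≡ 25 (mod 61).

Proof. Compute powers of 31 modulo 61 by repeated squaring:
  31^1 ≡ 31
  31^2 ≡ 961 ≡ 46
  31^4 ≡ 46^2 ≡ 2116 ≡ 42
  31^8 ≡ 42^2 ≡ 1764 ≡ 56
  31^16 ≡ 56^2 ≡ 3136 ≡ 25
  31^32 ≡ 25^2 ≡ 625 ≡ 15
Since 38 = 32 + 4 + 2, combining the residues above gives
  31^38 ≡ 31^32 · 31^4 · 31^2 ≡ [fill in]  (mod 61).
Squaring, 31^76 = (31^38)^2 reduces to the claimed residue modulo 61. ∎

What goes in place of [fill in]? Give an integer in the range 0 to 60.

5

31^32 · 31^4 · 31^2 ≡ 15 · 42 · 46 = 28980.
28980 mod 61 = 5, so 31^38 ≡ 5 (mod 61).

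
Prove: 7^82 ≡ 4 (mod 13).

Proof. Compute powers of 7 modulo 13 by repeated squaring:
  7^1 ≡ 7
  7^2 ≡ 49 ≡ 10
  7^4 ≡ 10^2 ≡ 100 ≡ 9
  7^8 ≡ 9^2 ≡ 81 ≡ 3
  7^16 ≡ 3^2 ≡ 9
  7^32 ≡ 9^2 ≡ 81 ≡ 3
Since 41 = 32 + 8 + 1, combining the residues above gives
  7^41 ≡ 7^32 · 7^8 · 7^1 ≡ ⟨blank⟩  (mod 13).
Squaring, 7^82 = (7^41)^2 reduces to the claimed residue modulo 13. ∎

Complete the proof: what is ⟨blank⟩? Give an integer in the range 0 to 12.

11

7^32 · 7^8 · 7^1 ≡ 3 · 3 · 7 = 63.
63 mod 13 = 11, so 7^41 ≡ 11 (mod 13).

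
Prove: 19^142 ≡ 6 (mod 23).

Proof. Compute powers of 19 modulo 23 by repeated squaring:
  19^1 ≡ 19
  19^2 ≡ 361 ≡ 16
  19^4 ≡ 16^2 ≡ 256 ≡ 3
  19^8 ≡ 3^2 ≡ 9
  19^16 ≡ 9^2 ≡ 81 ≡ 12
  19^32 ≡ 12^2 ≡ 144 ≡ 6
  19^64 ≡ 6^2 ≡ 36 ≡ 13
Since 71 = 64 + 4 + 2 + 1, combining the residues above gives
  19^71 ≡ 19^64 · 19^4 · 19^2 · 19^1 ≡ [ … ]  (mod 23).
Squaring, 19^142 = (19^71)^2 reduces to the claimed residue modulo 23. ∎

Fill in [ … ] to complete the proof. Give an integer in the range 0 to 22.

11

19^64 · 19^4 · 19^2 · 19^1 ≡ 13 · 3 · 16 · 19 = 11856.
11856 mod 23 = 11, so 19^71 ≡ 11 (mod 23).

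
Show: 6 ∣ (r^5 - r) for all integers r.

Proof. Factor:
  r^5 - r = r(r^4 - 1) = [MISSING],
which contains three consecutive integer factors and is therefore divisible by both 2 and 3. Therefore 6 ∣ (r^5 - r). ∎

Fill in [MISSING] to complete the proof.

(r - 1)r(r + 1)(r^2 + 1)

r^4 - 1 = (r^2 - 1)(r^2 + 1), and r^2 - 1 = (r-1)(r+1).
So r(r^4 - 1) = (r - 1)r(r + 1)(r^2 + 1).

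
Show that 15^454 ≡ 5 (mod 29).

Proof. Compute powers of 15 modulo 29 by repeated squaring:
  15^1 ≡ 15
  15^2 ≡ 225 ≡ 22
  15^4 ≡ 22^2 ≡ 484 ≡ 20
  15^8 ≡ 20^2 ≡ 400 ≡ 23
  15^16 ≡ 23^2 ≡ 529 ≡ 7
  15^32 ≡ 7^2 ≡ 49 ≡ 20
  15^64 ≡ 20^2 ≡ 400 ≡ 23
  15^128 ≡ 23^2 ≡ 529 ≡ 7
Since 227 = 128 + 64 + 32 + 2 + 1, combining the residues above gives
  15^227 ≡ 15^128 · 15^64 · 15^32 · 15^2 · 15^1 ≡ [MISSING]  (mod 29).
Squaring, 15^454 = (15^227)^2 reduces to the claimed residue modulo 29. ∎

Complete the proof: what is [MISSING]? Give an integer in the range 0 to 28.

Multiply the listed residues: 7 · 23 · 20 · 22 · 15 = 161 → 3220 → 70840 → 1062600.
Reducing modulo 29: 1062600 = 36641·29 + 11, so 15^227 ≡ 11.

11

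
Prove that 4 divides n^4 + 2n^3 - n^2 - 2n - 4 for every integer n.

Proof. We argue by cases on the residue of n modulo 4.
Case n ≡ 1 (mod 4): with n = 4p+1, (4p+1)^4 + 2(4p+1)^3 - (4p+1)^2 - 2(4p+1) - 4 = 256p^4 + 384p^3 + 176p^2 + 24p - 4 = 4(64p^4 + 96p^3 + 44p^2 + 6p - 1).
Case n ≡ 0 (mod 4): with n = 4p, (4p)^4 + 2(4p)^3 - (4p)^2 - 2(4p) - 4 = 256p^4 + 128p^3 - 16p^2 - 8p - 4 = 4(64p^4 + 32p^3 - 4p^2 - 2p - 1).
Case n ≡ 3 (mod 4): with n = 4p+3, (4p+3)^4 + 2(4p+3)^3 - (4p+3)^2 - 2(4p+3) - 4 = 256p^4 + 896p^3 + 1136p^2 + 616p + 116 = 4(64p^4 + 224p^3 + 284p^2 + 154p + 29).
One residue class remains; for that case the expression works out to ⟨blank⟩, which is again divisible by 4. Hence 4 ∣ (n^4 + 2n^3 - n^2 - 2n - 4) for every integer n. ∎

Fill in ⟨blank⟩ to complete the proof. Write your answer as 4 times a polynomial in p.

4(64p^4 + 160p^3 + 140p^2 + 50p + 5)

Only n ≡ 2 (mod 4) is unaccounted for. Put n = 4p+2:
(4p+2)^4 + 2(4p+2)^3 - (4p+2)^2 - 2(4p+2) - 4 expands to 256p^4 + 640p^3 + 560p^2 + 200p + 20,
and factoring out 4 leaves 4(64p^4 + 160p^3 + 140p^2 + 50p + 5).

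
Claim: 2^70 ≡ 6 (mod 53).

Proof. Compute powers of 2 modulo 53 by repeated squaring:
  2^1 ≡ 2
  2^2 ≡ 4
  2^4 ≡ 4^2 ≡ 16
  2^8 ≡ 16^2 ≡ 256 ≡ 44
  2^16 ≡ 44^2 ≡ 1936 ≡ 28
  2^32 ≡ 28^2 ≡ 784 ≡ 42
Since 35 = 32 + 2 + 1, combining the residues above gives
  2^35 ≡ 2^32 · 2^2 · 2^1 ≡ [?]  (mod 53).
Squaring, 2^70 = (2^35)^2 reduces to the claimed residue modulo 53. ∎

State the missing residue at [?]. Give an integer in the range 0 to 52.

Multiply the listed residues: 42 · 4 · 2 = 168 → 336.
Reducing modulo 53: 336 = 6·53 + 18, so 2^35 ≡ 18.

18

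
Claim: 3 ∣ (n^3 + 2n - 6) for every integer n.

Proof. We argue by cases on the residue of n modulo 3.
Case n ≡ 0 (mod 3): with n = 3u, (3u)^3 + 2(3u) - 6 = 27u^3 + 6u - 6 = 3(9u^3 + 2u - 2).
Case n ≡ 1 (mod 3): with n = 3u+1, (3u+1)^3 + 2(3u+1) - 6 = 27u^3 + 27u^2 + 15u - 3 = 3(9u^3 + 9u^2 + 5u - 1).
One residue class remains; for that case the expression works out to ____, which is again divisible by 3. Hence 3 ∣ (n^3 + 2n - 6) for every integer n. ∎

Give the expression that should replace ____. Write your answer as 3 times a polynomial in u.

3(9u^3 + 18u^2 + 14u + 2)

The residues treated are {0, 1}, so the missing case is n ≡ 2 (mod 3); write n = 3u+2.
Then (3u+2)^3 + 2(3u+2) - 6 = 27u^3 + 54u^2 + 42u + 6 = 3(9u^3 + 18u^2 + 14u + 2).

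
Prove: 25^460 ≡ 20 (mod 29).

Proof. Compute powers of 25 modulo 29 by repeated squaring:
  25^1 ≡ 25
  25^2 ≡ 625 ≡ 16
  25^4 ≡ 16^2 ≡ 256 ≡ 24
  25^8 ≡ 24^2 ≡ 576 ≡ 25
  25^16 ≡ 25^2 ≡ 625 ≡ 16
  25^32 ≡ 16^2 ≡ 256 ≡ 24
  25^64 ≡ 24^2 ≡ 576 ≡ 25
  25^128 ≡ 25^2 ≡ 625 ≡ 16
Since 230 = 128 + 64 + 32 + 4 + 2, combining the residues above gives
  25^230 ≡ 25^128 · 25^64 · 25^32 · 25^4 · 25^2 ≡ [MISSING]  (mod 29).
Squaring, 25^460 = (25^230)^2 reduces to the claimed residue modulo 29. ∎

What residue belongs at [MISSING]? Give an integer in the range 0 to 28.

Multiply the listed residues: 16 · 25 · 24 · 24 · 16 = 400 → 9600 → 230400 → 3686400.
Reducing modulo 29: 3686400 = 127117·29 + 7, so 25^230 ≡ 7.

7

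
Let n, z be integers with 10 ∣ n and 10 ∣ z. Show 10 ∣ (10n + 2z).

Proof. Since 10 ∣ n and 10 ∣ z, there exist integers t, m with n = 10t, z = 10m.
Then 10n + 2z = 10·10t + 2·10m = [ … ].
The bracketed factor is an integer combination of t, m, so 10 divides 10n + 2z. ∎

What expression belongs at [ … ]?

Each term has a factor of 10: 10·10t + 2·10m = 10·(2m + 10t).
Since 2m + 10t is an integer, 10 ∣ (10n + 2z).

10(2m + 10t)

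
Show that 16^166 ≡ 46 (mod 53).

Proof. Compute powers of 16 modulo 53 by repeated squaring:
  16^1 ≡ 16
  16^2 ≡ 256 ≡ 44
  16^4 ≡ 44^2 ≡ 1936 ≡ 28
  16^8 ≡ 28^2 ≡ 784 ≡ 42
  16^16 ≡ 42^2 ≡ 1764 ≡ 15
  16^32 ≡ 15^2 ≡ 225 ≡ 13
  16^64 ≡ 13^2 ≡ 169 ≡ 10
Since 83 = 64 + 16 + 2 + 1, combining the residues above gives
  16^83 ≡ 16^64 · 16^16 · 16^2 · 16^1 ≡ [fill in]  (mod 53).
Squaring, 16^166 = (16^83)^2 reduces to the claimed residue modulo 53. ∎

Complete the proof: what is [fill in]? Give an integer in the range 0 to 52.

Multiply the listed residues: 10 · 15 · 44 · 16 = 150 → 6600 → 105600.
Reducing modulo 53: 105600 = 1992·53 + 24, so 16^83 ≡ 24.

24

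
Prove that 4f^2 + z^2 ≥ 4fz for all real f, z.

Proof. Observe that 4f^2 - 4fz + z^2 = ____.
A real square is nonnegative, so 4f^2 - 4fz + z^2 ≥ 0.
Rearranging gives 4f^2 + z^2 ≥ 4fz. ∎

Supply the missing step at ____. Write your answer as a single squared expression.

The leading and trailing coefficients are 2^2 and 1^2, and 4 = 2·2·1, so the trinomial is (2f - z)^2.
Hence 4f^2 - 4fz + z^2 ≥ 0.

(2f - z)^2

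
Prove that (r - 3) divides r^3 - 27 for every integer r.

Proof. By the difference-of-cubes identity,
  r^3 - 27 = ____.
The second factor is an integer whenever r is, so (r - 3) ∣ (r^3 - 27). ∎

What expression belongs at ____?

Polynomial division of r^3 - 27 by r - 3 leaves remainder 0 and quotient r^2 + 3r + 9.
Hence r^3 - 27 = (r - 3)(r^2 + 3r + 9).

(r - 3)(r^2 + 3r + 9)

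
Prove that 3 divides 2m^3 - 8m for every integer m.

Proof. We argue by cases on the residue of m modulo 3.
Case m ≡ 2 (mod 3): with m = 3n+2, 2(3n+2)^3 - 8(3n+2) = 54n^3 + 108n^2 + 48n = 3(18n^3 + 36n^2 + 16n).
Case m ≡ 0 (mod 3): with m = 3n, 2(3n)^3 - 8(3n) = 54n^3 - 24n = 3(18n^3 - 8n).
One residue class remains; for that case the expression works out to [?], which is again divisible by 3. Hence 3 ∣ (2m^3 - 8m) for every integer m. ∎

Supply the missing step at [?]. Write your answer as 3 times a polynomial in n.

3(18n^3 + 18n^2 - 2n - 2)

The residues treated are {2, 0}, so the missing case is m ≡ 1 (mod 3); write m = 3n+1.
Then 2(3n+1)^3 - 8(3n+1) = 54n^3 + 54n^2 - 6n - 6 = 3(18n^3 + 18n^2 - 2n - 2).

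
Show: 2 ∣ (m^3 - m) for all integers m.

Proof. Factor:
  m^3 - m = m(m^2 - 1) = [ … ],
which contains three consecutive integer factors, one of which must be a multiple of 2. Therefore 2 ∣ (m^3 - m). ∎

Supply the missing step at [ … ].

m(m^2 - 1) = m(m - 1)(m + 1) = (m - 1)m(m + 1).
These three factors are consecutive integers, so their product is divisible by 2.

(m - 1)m(m + 1)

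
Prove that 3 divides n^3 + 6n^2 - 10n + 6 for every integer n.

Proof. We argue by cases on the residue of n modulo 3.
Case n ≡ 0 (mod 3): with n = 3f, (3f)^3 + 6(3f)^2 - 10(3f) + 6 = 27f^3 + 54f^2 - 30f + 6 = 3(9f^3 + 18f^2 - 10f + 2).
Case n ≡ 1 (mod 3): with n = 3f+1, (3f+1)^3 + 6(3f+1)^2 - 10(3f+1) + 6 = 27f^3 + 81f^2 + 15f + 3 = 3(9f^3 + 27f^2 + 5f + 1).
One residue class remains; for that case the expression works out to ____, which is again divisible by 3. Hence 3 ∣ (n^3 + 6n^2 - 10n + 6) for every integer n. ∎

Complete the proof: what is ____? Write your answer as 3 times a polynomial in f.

3(9f^3 + 36f^2 + 26f + 6)

Only n ≡ 2 (mod 3) is unaccounted for. Put n = 3f+2:
(3f+2)^3 + 6(3f+2)^2 - 10(3f+2) + 6 expands to 27f^3 + 108f^2 + 78f + 18,
and factoring out 3 leaves 3(9f^3 + 36f^2 + 26f + 6).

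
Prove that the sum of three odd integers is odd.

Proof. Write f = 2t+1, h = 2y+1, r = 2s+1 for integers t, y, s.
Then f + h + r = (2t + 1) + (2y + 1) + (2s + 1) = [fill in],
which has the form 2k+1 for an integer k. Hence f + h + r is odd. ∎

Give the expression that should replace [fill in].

2(s + t + y + 1) + 1

(2t + 1) + (2y + 1) + (2s + 1) = 2s + 2t + 2y + 3
= 2(s + t + y + 1) + 1.
Since s + t + y + 1 is an integer, the sum is of the form 2k+1 for an integer k.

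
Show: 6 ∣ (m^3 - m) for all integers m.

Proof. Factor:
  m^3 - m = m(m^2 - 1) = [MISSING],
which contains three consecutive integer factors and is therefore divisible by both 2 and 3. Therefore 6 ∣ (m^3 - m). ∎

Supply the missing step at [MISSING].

m(m^2 - 1) = m(m - 1)(m + 1) = (m - 1)m(m + 1).
These three factors are consecutive integers, so their product is divisible by 6.

(m - 1)m(m + 1)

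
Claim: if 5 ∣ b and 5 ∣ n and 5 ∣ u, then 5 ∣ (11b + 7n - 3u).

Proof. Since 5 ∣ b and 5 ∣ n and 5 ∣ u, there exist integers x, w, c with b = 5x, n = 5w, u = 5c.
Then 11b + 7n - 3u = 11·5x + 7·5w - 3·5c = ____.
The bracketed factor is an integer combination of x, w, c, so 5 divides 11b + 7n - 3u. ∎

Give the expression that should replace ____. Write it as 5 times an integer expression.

5(-3c + 7w + 11x)

Each term has a factor of 5: 11·5x + 7·5w - 3·5c = 5·(-3c + 7w + 11x).
Since -3c + 7w + 11x is an integer, 5 ∣ (11b + 7n - 3u).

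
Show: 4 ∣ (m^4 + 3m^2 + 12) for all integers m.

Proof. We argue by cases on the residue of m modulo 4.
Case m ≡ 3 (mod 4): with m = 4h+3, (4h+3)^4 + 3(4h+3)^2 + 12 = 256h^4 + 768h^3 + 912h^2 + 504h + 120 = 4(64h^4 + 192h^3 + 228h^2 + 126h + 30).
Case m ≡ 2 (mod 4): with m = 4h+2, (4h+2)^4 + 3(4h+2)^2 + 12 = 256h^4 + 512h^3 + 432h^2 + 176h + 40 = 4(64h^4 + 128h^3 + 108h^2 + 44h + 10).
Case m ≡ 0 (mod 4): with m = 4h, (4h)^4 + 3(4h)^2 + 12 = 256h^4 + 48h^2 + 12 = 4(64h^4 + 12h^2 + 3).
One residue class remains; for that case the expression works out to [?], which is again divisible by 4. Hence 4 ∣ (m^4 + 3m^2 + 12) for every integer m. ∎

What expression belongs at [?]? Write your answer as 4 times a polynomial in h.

4(64h^4 + 64h^3 + 36h^2 + 10h + 4)

The residues treated are {3, 2, 0}, so the missing case is m ≡ 1 (mod 4); write m = 4h+1.
Then (4h+1)^4 + 3(4h+1)^2 + 12 = 256h^4 + 256h^3 + 144h^2 + 40h + 16 = 4(64h^4 + 64h^3 + 36h^2 + 10h + 4).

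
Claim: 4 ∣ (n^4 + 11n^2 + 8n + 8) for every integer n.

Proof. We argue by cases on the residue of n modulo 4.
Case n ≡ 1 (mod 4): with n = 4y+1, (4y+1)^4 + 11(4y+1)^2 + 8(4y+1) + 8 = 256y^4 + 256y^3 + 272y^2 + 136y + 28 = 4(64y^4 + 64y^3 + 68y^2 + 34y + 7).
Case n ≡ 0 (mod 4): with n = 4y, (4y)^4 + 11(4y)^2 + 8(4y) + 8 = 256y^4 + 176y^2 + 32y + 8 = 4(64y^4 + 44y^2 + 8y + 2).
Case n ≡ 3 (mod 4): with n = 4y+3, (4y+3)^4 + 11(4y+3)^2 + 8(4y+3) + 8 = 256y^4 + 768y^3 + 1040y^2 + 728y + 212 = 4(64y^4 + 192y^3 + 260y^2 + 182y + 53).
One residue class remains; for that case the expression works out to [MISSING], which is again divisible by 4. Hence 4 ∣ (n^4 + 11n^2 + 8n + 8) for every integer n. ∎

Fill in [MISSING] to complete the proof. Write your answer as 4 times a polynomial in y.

4(64y^4 + 128y^3 + 140y^2 + 84y + 21)

The residues treated are {1, 0, 3}, so the missing case is n ≡ 2 (mod 4); write n = 4y+2.
Then (4y+2)^4 + 11(4y+2)^2 + 8(4y+2) + 8 = 256y^4 + 512y^3 + 560y^2 + 336y + 84 = 4(64y^4 + 128y^3 + 140y^2 + 84y + 21).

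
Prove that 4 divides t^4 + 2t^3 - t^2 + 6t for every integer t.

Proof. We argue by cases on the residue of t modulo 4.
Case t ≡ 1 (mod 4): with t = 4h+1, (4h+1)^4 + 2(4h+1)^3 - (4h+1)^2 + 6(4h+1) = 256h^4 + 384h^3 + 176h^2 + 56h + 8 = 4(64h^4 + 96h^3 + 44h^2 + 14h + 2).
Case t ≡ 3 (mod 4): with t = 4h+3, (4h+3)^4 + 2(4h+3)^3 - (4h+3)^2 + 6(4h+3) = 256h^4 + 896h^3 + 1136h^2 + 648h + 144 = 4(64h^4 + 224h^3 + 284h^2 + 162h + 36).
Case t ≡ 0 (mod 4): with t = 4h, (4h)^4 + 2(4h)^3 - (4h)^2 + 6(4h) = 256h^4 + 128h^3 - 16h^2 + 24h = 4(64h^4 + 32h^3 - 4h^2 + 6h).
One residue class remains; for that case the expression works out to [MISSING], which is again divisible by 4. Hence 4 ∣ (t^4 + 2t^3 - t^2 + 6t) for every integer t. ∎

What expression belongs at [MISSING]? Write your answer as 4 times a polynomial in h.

Only t ≡ 2 (mod 4) is unaccounted for. Put t = 4h+2:
(4h+2)^4 + 2(4h+2)^3 - (4h+2)^2 + 6(4h+2) expands to 256h^4 + 640h^3 + 560h^2 + 232h + 40,
and factoring out 4 leaves 4(64h^4 + 160h^3 + 140h^2 + 58h + 10).

4(64h^4 + 160h^3 + 140h^2 + 58h + 10)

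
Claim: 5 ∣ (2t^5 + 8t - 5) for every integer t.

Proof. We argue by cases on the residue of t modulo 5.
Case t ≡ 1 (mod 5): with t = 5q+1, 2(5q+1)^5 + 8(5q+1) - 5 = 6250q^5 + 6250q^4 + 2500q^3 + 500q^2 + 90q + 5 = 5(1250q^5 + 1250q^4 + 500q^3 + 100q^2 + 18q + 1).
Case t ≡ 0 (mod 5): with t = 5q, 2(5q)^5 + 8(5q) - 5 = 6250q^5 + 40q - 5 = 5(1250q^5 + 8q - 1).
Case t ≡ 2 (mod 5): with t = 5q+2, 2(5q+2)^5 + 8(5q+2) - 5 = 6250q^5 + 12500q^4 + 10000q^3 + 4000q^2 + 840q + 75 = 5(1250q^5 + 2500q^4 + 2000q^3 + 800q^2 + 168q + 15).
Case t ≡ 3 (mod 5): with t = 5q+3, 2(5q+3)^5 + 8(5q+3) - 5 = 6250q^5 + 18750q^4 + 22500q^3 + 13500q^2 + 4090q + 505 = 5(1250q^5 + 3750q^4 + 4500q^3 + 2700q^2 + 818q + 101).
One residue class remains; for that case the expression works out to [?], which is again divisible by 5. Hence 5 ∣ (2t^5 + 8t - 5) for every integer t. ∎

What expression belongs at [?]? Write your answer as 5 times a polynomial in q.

5(1250q^5 + 5000q^4 + 8000q^3 + 6400q^2 + 2568q + 415)

Only t ≡ 4 (mod 5) is unaccounted for. Put t = 5q+4:
2(5q+4)^5 + 8(5q+4) - 5 expands to 6250q^5 + 25000q^4 + 40000q^3 + 32000q^2 + 12840q + 2075,
and factoring out 5 leaves 5(1250q^5 + 5000q^4 + 8000q^3 + 6400q^2 + 2568q + 415).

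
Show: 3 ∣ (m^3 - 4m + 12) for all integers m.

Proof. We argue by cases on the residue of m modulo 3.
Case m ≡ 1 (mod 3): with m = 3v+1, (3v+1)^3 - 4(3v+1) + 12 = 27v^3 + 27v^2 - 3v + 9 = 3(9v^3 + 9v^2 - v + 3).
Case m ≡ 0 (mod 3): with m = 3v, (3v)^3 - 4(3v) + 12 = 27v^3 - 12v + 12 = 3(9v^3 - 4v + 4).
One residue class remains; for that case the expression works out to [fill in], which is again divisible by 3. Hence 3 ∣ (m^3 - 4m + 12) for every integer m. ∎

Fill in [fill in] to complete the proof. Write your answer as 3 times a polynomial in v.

3(9v^3 + 18v^2 + 8v + 4)

Only m ≡ 2 (mod 3) is unaccounted for. Put m = 3v+2:
(3v+2)^3 - 4(3v+2) + 12 expands to 27v^3 + 54v^2 + 24v + 12,
and factoring out 3 leaves 3(9v^3 + 18v^2 + 8v + 4).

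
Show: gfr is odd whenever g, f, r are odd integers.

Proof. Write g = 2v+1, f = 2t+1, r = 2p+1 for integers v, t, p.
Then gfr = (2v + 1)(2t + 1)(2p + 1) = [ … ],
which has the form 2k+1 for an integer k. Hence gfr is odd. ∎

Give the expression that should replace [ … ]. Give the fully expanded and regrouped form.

2(4ptv + 2pt + 2pv + p + 2tv + t + v) + 1

(2v + 1)(2t + 1)(2p + 1) = 8ptv + 4pt + 4pv + 2p + 4tv + 2t + 2v + 1
= 2(4ptv + 2pt + 2pv + p + 2tv + t + v) + 1.
Since 4ptv + 2pt + 2pv + p + 2tv + t + v is an integer, the product is of the form 2k+1 for an integer k.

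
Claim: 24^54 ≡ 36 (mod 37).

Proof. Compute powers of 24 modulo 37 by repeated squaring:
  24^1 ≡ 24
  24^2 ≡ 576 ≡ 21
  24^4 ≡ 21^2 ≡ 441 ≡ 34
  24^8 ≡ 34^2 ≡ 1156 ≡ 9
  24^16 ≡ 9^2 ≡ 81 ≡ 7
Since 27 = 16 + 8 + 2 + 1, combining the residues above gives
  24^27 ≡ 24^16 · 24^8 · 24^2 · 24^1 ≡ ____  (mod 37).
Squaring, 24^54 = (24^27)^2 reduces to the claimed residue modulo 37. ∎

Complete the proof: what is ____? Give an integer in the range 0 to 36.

6

Multiply the listed residues: 7 · 9 · 21 · 24 = 63 → 1323 → 31752.
Reducing modulo 37: 31752 = 858·37 + 6, so 24^27 ≡ 6.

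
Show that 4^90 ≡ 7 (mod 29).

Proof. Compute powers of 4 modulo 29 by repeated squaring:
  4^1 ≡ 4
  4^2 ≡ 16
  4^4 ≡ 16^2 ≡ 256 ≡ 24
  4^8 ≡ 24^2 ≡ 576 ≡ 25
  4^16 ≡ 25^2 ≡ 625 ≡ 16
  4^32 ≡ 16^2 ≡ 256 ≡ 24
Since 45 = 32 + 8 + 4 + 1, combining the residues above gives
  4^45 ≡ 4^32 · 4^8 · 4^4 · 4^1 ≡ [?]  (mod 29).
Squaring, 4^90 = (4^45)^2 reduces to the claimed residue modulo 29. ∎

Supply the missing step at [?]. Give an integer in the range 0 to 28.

Multiply the listed residues: 24 · 25 · 24 · 4 = 600 → 14400 → 57600.
Reducing modulo 29: 57600 = 1986·29 + 6, so 4^45 ≡ 6.

6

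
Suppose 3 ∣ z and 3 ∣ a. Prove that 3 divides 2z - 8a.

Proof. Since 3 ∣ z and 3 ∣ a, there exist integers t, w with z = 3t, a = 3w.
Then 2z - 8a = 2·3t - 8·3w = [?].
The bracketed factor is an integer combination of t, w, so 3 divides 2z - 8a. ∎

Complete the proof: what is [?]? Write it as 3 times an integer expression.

Each term has a factor of 3: 2·3t - 8·3w = 3·(2t - 8w).
Since 2t - 8w is an integer, 3 ∣ (2z - 8a).

3(2t - 8w)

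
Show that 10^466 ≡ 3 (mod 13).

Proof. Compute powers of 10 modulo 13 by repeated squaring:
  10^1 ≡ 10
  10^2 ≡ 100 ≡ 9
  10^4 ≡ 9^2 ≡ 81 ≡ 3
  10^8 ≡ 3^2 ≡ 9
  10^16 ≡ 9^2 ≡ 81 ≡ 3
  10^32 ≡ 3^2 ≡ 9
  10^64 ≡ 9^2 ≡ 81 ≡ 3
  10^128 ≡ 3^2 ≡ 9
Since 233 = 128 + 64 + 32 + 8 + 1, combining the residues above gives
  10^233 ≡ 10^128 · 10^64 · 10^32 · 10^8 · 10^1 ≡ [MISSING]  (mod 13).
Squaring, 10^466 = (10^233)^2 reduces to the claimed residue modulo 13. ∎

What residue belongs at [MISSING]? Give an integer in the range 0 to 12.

4

Multiply the listed residues: 9 · 3 · 9 · 9 · 10 = 27 → 243 → 2187 → 21870.
Reducing modulo 13: 21870 = 1682·13 + 4, so 10^233 ≡ 4.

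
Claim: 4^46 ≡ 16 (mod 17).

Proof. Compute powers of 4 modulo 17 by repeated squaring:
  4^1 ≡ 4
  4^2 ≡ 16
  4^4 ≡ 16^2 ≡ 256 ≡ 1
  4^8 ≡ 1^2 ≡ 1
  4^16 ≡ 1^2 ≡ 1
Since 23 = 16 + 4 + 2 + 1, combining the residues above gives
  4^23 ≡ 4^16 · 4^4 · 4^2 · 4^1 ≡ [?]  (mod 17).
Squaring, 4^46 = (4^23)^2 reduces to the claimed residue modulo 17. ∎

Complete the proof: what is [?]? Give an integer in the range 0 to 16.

13

4^16 · 4^4 · 4^2 · 4^1 ≡ 1 · 1 · 16 · 4 = 64.
64 mod 17 = 13, so 4^23 ≡ 13 (mod 17).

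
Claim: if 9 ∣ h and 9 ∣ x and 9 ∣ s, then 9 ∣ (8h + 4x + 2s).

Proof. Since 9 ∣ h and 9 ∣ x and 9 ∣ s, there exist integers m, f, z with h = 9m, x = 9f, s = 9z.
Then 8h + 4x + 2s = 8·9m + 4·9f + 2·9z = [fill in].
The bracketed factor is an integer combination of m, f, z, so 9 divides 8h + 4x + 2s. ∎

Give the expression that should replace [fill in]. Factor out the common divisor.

9(4f + 8m + 2z)

Each term has a factor of 9: 8·9m + 4·9f + 2·9z = 9·(4f + 8m + 2z).
Since 4f + 8m + 2z is an integer, 9 ∣ (8h + 4x + 2s).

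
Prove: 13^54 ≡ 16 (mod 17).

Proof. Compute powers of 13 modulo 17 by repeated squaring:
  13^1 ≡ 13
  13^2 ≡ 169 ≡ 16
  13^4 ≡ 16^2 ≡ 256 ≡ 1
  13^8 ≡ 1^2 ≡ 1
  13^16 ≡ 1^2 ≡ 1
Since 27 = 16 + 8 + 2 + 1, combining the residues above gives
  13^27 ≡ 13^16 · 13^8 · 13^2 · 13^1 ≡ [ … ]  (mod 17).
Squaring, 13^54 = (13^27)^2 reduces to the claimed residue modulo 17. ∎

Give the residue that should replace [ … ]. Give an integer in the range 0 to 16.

Multiply the listed residues: 1 · 1 · 16 · 13 = 1 → 16 → 208.
Reducing modulo 17: 208 = 12·17 + 4, so 13^27 ≡ 4.

4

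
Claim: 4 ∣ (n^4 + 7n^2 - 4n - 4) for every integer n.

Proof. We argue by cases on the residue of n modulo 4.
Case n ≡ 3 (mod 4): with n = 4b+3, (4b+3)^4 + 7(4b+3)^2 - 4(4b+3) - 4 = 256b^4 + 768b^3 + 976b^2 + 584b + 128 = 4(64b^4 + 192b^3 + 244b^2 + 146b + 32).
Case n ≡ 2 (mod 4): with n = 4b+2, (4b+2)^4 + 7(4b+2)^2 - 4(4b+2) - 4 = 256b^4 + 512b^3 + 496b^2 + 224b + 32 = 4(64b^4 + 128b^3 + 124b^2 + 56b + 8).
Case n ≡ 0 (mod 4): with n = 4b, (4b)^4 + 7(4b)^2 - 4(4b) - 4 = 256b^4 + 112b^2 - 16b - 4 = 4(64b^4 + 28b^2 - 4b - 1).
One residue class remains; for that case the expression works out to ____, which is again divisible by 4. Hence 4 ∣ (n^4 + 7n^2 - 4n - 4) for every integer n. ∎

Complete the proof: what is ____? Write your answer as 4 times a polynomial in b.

The residues treated are {3, 2, 0}, so the missing case is n ≡ 1 (mod 4); write n = 4b+1.
Then (4b+1)^4 + 7(4b+1)^2 - 4(4b+1) - 4 = 256b^4 + 256b^3 + 208b^2 + 56b = 4(64b^4 + 64b^3 + 52b^2 + 14b).

4(64b^4 + 64b^3 + 52b^2 + 14b)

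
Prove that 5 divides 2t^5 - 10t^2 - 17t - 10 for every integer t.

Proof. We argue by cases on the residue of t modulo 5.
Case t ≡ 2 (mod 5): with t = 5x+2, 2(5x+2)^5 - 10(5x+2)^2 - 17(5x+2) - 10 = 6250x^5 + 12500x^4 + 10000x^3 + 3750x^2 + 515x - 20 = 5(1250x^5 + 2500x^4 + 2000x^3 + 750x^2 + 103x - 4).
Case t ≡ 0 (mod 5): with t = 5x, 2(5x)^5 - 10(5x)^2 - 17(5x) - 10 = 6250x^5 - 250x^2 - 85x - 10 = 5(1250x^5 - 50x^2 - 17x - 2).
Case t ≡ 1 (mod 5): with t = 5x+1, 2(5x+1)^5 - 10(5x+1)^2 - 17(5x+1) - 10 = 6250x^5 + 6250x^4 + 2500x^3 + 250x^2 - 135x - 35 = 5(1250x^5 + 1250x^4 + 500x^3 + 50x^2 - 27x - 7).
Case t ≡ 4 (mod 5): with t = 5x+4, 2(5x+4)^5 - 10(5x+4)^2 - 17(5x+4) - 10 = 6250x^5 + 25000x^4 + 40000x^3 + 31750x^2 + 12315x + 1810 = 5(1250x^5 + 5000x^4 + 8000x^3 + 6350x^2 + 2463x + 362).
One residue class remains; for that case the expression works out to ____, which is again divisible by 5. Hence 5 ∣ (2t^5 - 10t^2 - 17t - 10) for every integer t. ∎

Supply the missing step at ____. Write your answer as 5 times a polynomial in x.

5(1250x^5 + 3750x^4 + 4500x^3 + 2650x^2 + 733x + 67)

Only t ≡ 3 (mod 5) is unaccounted for. Put t = 5x+3:
2(5x+3)^5 - 10(5x+3)^2 - 17(5x+3) - 10 expands to 6250x^5 + 18750x^4 + 22500x^3 + 13250x^2 + 3665x + 335,
and factoring out 5 leaves 5(1250x^5 + 3750x^4 + 4500x^3 + 2650x^2 + 733x + 67).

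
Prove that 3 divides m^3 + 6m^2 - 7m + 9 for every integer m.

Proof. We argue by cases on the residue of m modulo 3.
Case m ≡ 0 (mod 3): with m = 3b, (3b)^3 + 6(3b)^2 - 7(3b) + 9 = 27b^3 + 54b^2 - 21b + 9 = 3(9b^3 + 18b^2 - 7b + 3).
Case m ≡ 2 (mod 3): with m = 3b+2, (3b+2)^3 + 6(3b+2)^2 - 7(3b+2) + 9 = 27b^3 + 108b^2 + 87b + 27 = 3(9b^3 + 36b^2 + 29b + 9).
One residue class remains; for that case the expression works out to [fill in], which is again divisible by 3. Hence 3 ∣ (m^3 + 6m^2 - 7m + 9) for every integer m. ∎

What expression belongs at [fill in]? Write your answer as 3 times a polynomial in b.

3(9b^3 + 27b^2 + 8b + 3)

The residues treated are {0, 2}, so the missing case is m ≡ 1 (mod 3); write m = 3b+1.
Then (3b+1)^3 + 6(3b+1)^2 - 7(3b+1) + 9 = 27b^3 + 81b^2 + 24b + 9 = 3(9b^3 + 27b^2 + 8b + 3).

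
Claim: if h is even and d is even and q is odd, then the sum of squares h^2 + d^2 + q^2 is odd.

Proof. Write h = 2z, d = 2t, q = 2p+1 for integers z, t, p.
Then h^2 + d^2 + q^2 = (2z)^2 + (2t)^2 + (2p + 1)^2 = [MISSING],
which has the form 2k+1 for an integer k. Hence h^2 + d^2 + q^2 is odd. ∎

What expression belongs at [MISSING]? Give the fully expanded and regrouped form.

2(2p^2 + 2p + 2t^2 + 2z^2) + 1

Expanding: (2z)^2 + (2t)^2 + (2p + 1)^2 = 4p^2 + 4p + 4t^2 + 4z^2 + 1.
Every term except the constant is even, so this is 2(2p^2 + 2p + 2t^2 + 2z^2) + 1,
and 2p^2 + 2p + 2t^2 + 2z^2 ∈ ℤ gives the required form.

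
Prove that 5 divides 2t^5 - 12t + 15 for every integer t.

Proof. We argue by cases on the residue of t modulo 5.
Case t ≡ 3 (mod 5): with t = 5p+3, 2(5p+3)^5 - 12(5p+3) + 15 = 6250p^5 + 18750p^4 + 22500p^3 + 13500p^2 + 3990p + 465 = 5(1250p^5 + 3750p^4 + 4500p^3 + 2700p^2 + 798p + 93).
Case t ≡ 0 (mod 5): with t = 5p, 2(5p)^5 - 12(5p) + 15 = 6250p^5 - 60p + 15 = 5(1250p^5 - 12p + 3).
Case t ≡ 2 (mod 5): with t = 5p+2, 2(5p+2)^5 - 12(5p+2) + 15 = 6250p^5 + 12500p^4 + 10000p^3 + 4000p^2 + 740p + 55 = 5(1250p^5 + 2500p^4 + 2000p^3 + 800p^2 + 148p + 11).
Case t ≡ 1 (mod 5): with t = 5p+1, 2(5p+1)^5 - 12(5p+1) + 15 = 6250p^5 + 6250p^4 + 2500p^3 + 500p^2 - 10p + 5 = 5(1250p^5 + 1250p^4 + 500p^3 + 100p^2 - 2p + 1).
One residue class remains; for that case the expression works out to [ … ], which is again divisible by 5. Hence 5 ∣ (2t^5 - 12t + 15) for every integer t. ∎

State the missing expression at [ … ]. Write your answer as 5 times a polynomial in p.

5(1250p^5 + 5000p^4 + 8000p^3 + 6400p^2 + 2548p + 403)

Only t ≡ 4 (mod 5) is unaccounted for. Put t = 5p+4:
2(5p+4)^5 - 12(5p+4) + 15 expands to 6250p^5 + 25000p^4 + 40000p^3 + 32000p^2 + 12740p + 2015,
and factoring out 5 leaves 5(1250p^5 + 5000p^4 + 8000p^3 + 6400p^2 + 2548p + 403).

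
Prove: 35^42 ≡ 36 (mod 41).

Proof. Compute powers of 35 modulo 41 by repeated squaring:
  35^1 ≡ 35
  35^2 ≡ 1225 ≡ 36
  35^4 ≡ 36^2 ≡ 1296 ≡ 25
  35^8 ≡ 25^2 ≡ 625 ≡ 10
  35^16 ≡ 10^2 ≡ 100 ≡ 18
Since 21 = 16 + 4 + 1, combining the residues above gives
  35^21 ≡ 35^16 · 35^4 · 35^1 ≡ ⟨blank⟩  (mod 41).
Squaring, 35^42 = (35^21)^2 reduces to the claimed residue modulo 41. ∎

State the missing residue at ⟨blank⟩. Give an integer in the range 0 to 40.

35^16 · 35^4 · 35^1 ≡ 18 · 25 · 35 = 15750.
15750 mod 41 = 6, so 35^21 ≡ 6 (mod 41).

6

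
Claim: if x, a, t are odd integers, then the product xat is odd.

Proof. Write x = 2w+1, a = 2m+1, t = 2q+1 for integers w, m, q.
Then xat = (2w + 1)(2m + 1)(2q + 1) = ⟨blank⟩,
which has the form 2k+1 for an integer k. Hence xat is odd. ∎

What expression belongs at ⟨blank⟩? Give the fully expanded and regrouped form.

2(4mqw + 2mq + 2mw + m + 2qw + q + w) + 1

Expanding: (2w + 1)(2m + 1)(2q + 1) = 8mqw + 4mq + 4mw + 2m + 4qw + 2q + 2w + 1.
Every term except the constant is even, so this is 2(4mqw + 2mq + 2mw + m + 2qw + q + w) + 1,
and 4mqw + 2mq + 2mw + m + 2qw + q + w ∈ ℤ gives the required form.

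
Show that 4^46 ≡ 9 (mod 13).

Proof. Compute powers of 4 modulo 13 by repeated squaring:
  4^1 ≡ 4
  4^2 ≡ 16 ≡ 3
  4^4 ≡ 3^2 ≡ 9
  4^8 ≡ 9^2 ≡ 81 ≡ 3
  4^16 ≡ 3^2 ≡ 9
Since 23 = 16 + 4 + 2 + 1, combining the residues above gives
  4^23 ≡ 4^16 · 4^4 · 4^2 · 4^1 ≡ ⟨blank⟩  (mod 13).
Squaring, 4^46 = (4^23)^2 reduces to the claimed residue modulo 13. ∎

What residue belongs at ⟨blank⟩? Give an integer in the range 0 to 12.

Multiply the listed residues: 9 · 9 · 3 · 4 = 81 → 243 → 972.
Reducing modulo 13: 972 = 74·13 + 10, so 4^23 ≡ 10.

10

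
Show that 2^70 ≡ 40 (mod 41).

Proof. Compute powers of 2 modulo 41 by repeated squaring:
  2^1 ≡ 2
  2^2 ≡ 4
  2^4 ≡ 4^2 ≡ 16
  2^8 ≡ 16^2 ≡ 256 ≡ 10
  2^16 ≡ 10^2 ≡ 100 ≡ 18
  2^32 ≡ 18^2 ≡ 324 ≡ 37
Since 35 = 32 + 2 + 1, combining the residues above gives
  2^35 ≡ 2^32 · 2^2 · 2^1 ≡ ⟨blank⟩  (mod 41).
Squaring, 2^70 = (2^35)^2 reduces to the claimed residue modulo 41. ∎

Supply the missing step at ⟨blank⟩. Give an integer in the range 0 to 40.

Multiply the listed residues: 37 · 4 · 2 = 148 → 296.
Reducing modulo 41: 296 = 7·41 + 9, so 2^35 ≡ 9.

9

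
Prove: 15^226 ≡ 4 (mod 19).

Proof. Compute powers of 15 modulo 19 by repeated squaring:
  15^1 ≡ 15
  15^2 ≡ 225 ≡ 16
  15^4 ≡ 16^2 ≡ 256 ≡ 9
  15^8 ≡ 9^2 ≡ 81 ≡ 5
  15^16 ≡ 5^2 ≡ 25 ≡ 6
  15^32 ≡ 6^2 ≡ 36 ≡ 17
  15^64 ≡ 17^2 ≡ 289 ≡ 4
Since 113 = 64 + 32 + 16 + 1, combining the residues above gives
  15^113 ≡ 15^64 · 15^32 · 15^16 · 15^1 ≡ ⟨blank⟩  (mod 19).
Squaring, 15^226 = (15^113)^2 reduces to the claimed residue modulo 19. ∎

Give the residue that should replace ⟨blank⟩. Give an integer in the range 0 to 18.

15^64 · 15^32 · 15^16 · 15^1 ≡ 4 · 17 · 6 · 15 = 6120.
6120 mod 19 = 2, so 15^113 ≡ 2 (mod 19).

2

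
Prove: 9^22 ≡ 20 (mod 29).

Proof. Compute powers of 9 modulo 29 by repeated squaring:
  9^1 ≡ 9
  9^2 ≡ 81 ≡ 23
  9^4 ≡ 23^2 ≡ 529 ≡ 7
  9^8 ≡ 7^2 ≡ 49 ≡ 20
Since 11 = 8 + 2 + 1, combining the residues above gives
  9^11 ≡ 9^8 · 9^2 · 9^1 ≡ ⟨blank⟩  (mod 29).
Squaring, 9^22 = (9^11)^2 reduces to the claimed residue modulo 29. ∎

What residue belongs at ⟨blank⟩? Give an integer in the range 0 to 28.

22

9^8 · 9^2 · 9^1 ≡ 20 · 23 · 9 = 4140.
4140 mod 29 = 22, so 9^11 ≡ 22 (mod 29).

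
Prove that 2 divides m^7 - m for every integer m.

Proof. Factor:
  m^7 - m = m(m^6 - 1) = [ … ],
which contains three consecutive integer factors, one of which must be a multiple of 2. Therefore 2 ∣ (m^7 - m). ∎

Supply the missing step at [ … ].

m^6 - 1 = (m^2 - 1)(m^4 + m^2 + 1), and m^2 - 1 = (m-1)(m+1).
So m(m^6 - 1) = (m - 1)m(m + 1)(m^4 + m^2 + 1).

(m - 1)m(m + 1)(m^4 + m^2 + 1)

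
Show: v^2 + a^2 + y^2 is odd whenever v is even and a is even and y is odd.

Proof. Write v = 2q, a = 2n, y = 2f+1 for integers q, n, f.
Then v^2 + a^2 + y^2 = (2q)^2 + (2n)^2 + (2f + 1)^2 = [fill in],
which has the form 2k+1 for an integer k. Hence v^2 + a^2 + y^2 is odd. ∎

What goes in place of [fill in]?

2(2f^2 + 2f + 2n^2 + 2q^2) + 1

Expanding: (2q)^2 + (2n)^2 + (2f + 1)^2 = 4f^2 + 4f + 4n^2 + 4q^2 + 1.
Every term except the constant is even, so this is 2(2f^2 + 2f + 2n^2 + 2q^2) + 1,
and 2f^2 + 2f + 2n^2 + 2q^2 ∈ ℤ gives the required form.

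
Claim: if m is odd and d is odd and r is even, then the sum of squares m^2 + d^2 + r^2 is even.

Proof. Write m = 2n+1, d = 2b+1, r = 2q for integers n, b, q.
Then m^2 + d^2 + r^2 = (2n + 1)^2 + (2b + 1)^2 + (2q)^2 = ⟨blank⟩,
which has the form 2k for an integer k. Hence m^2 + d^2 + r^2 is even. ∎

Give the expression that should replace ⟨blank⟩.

2(2b^2 + 2b + 2n^2 + 2n + 2q^2 + 1)

Expanding: (2n + 1)^2 + (2b + 1)^2 + (2q)^2 = 4b^2 + 4b + 4n^2 + 4n + 4q^2 + 2.
Every term is even; pulling out the factor of 2 gives 2(2b^2 + 2b + 2n^2 + 2n + 2q^2 + 1).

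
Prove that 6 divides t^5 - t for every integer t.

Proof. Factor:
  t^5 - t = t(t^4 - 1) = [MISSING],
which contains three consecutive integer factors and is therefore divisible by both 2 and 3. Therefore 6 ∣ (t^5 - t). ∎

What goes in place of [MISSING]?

t^4 - 1 = (t^2 - 1)(t^2 + 1), and t^2 - 1 = (t-1)(t+1).
So t(t^4 - 1) = (t - 1)t(t + 1)(t^2 + 1).

(t - 1)t(t + 1)(t^2 + 1)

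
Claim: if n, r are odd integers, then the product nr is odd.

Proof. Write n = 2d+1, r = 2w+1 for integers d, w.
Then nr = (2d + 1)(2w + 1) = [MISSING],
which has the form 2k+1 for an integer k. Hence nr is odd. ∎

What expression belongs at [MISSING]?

2(2dw + d + w) + 1

(2d + 1)(2w + 1) = 4dw + 2d + 2w + 1
= 2(2dw + d + w) + 1.
Since 2dw + d + w is an integer, the product is of the form 2k+1 for an integer k.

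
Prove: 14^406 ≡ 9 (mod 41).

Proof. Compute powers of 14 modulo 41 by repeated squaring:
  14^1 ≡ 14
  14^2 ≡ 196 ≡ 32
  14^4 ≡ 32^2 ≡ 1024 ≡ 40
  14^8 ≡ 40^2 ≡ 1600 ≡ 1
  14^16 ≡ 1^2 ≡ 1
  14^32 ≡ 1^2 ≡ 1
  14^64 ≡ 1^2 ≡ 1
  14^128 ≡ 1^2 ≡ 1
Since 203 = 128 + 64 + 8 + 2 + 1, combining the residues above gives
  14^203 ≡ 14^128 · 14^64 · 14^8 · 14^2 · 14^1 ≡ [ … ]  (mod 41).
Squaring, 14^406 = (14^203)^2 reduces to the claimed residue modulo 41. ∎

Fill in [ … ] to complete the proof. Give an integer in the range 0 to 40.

Multiply the listed residues: 1 · 1 · 1 · 32 · 14 = 1 → 1 → 32 → 448.
Reducing modulo 41: 448 = 10·41 + 38, so 14^203 ≡ 38.

38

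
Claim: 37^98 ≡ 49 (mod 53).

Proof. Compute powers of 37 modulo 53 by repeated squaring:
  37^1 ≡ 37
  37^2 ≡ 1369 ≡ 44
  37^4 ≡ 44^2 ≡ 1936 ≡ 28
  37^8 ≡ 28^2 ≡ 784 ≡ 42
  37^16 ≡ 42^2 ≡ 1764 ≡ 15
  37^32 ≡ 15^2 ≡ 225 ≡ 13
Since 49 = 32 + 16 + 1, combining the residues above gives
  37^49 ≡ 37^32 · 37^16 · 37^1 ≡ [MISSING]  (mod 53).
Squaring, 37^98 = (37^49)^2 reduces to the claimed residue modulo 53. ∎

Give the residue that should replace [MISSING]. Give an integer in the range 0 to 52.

7

37^32 · 37^16 · 37^1 ≡ 13 · 15 · 37 = 7215.
7215 mod 53 = 7, so 37^49 ≡ 7 (mod 53).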